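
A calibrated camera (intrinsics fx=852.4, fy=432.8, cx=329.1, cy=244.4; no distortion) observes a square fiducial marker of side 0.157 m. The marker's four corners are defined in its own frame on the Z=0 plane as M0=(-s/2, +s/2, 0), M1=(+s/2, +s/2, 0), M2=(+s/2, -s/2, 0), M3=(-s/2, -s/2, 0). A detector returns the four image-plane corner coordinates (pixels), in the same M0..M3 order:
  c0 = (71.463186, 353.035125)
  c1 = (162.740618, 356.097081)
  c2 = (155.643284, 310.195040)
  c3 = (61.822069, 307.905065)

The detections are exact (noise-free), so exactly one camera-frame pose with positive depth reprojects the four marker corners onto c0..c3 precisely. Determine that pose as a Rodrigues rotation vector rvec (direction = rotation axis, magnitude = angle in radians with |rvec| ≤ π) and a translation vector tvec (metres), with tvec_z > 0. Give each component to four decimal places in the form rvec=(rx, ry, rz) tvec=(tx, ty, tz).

Intrinsics K: fx=852.4, fy=432.8, cx=329.1, cy=244.4
Marker side s = 0.157 m; corners in marker frame (Z=0):
  M0 = (-0.0785, +0.0785, 0)
  M1 = (+0.0785, +0.0785, 0)
  M2 = (+0.0785, -0.0785, 0)
  M3 = (-0.0785, -0.0785, 0)
Detected image corners:
  c0 = (71.463186, 353.035125) px
  c1 = (162.740618, 356.097081) px
  c2 = (155.643284, 310.195040) px
  c3 = (61.822069, 307.905065) px
Planar DLT: solve 8×8 A·h = b for H (H[2,2]=1):
  H  [+575.93594 +74.36570 +112.54622]
  H  [-22.38983 +351.54649 +332.12756]
  H  [-0.11895 +0.18583 +1.00000]
B = K⁻¹H; ‖b₁‖=0.731493, ‖b₂‖=0.731493; λ = 2/(‖b₁‖+‖b₂‖) = 1.367068, sign → tz>0 ⇒ λ=+1.367068
r₁ = λ·B[:,0] = (+0.98646,+0.02111,-0.16262); r₂ = λ·B[:,1] = (+0.02119,+0.96696,+0.25404)
r₃ = r₁×r₂ = (+0.16261,-0.25404,+0.95343); SVD([r₁ r₂ r₃]) → R = UVᵀ:
  R  [+0.98646 +0.02119 +0.16261]
  R  [+0.02111 +0.96696 -0.25404]
  R  [-0.16262 +0.25404 +0.95343]
t = (-0.34731, +0.27710, +1.36707) m
tr R = 2.906852; θ = arccos((tr R − 1)/2) = 0.306399 rad = 17.555°
axis k = ((R−Rᵀ)₃₂, (R−Rᵀ)₁₃, (R−Rᵀ)₂₁) / (2 sinθ) = (+0.842228, +0.539121, -0.000131)
rvec = θ·k = (+0.258058, +0.165186, -0.000040)

rvec=(0.2581, 0.1652, -0.0000) tvec=(-0.3473, 0.2771, 1.3671)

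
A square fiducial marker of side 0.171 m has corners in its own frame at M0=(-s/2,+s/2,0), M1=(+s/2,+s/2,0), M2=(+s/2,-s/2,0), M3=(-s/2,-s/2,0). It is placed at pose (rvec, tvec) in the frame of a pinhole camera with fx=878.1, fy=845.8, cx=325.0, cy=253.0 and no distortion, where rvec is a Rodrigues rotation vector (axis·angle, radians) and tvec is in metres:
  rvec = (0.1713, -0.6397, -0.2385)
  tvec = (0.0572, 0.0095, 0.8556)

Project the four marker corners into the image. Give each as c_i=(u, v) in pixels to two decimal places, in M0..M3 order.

Intrinsics K: fx=878.1, fy=845.8, cx=325.0, cy=253.0
Marker side s = 0.171 m; corners in marker frame (Z=0):
  M0 = (-0.0855, +0.0855, 0)
  M1 = (+0.0855, +0.0855, 0)
  M2 = (+0.0855, -0.0855, 0)
  M3 = (-0.0855, -0.0855, 0)
rvec = (0.1713, -0.6397, -0.2385), |rvec| = θ = 0.70388 rad = 40.329°
Rodrigues: sinθ=0.64718, 1−cosθ=0.23766; R = I + sinθ·[k]× + (1−cosθ)·[k]×²:
    [+0.77642 +0.16672 -0.60777]
    [-0.27185 +0.95864 -0.08432]
    [+0.56857 +0.23069 +0.78963]
t = (0.0572, 0.0095, 0.8556) m
M0: Pc = R·M0+t = (+0.00507, +0.11471, +0.82671); u = 878.1·(+0.00507)/0.82671 + 325.0 = 330.3866, v = 845.8·(+0.11471)/0.82671 + 253.0 = 370.3557
M1: Pc = R·M1+t = (+0.13784, +0.06822, +0.92394); u = 878.1·(+0.13784)/0.92394 + 325.0 = 456.0001, v = 845.8·(+0.06822)/0.92394 + 253.0 = 315.4507
M2: Pc = R·M2+t = (+0.10933, -0.09571, +0.88449); u = 878.1·(+0.10933)/0.88449 + 325.0 = 433.5389, v = 845.8·(-0.09571)/0.88449 + 253.0 = 161.4794
M3: Pc = R·M3+t = (-0.02344, -0.04922, +0.78726); u = 878.1·(-0.02344)/0.78726 + 325.0 = 298.8573, v = 845.8·(-0.04922)/0.78726 + 253.0 = 200.1202

c0=(330.39, 370.36) c1=(456.00, 315.45) c2=(433.54, 161.48) c3=(298.86, 200.12)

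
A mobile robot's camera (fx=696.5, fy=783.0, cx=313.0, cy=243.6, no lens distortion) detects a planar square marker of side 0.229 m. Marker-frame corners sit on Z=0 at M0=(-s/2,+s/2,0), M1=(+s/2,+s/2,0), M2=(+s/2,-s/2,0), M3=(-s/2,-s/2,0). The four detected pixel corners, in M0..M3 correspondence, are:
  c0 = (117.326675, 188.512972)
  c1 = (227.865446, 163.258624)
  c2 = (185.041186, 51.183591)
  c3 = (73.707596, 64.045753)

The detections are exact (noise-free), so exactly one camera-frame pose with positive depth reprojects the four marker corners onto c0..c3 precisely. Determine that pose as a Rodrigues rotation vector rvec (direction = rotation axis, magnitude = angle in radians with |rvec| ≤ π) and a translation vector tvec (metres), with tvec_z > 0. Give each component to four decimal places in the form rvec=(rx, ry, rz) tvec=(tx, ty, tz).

Intrinsics K: fx=696.5, fy=783.0, cx=313.0, cy=243.6
Marker side s = 0.229 m; corners in marker frame (Z=0):
  M0 = (-0.1145, +0.1145, 0)
  M1 = (+0.1145, +0.1145, 0)
  M2 = (+0.1145, -0.1145, 0)
  M3 = (-0.1145, -0.1145, 0)
Detected image corners:
  c0 = (117.326675, 188.512972) px
  c1 = (227.865446, 163.258624) px
  c2 = (185.041186, 51.183591) px
  c3 = (73.707596, 64.045753) px
Planar DLT: solve 8×8 A·h = b for H (H[2,2]=1):
  H  [+550.18279 +167.77403 +153.40740]
  H  [-31.97866 +498.97345 +115.33894]
  H  [+0.43526 -0.13829 +1.00000]
B = K⁻¹H; ‖b₁‖=0.757455, ‖b₂‖=0.757455; λ = 2/(‖b₁‖+‖b₂‖) = 1.320211, sign → tz>0 ⇒ λ=+1.320211
r₁ = λ·B[:,0] = (+0.78463,-0.23269,+0.57464); r₂ = λ·B[:,1] = (+0.40006,+0.89812,-0.18258)
r₃ = r₁×r₂ = (-0.47360,+0.37315,+0.79778); SVD([r₁ r₂ r₃]) → R = UVᵀ:
  R  [+0.78463 +0.40006 -0.47360]
  R  [-0.23269 +0.89812 +0.37315]
  R  [+0.57464 -0.18258 +0.79778]
t = (-0.30251, -0.21626, +1.32021) m
tr R = 2.480534; θ = arccos((tr R − 1)/2) = 0.737329 rad = 42.246°
axis k = ((R−Rᵀ)₃₂, (R−Rᵀ)₁₃, (R−Rᵀ)₂₁) / (2 sinθ) = (-0.413293, -0.779578, -0.470582)
rvec = θ·k = (-0.304733, -0.574805, -0.346974)

rvec=(-0.3047, -0.5748, -0.3470) tvec=(-0.3025, -0.2163, 1.3202)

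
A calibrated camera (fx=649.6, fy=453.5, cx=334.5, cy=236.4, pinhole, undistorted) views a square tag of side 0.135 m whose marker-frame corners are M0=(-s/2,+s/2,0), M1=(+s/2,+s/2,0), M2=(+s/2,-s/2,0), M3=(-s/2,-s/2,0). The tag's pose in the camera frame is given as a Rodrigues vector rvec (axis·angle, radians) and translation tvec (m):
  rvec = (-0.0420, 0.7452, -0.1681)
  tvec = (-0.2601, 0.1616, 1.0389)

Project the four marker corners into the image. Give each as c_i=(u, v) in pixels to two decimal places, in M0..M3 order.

c0=(153.91, 337.15) c1=(201.49, 336.04) c2=(191.21, 274.39) c3=(145.06, 280.61)

Intrinsics K: fx=649.6, fy=453.5, cx=334.5, cy=236.4
Marker side s = 0.135 m; corners in marker frame (Z=0):
  M0 = (-0.0675, +0.0675, 0)
  M1 = (+0.0675, +0.0675, 0)
  M2 = (+0.0675, -0.0675, 0)
  M3 = (-0.0675, -0.0675, 0)
rvec = (-0.0420, 0.7452, -0.1681), |rvec| = θ = 0.76508 rad = 43.836°
Rodrigues: sinθ=0.69259, 1−cosθ=0.27867; R = I + sinθ·[k]× + (1−cosθ)·[k]×²:
    [+0.72217 +0.13727 +0.67796]
    [-0.16707 +0.98571 -0.02162]
    [-0.67124 -0.09766 +0.73478]
t = (-0.2601, 0.1616, 1.0389) m
M0: Pc = R·M0+t = (-0.29958, +0.23941, +1.07762); u = 649.6·(-0.29958)/1.07762 + 334.5 = 153.9094, v = 453.5·(+0.23941)/1.07762 + 236.4 = 337.1535
M1: Pc = R·M1+t = (-0.20209, +0.21686, +0.98700); u = 649.6·(-0.20209)/0.98700 + 334.5 = 201.4947, v = 453.5·(+0.21686)/0.98700 + 236.4 = 336.0403
M2: Pc = R·M2+t = (-0.22062, +0.08379, +1.00018); u = 649.6·(-0.22062)/1.00018 + 334.5 = 191.2118, v = 453.5·(+0.08379)/1.00018 + 236.4 = 274.3905
M3: Pc = R·M3+t = (-0.31811, +0.10634, +1.09080); u = 649.6·(-0.31811)/1.09080 + 334.5 = 145.0559, v = 453.5·(+0.10634)/1.09080 + 236.4 = 280.6118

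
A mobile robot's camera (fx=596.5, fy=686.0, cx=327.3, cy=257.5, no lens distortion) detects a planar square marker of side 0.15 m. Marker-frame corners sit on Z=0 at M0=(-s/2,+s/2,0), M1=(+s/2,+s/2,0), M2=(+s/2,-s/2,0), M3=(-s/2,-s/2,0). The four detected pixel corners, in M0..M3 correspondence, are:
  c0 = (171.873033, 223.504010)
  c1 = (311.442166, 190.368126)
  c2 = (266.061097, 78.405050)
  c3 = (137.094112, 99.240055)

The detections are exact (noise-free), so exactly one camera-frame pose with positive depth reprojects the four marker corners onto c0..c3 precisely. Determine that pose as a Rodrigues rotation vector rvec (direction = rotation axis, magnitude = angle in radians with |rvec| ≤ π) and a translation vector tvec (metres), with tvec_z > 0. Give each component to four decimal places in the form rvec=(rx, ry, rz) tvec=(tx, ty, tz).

Intrinsics K: fx=596.5, fy=686.0, cx=327.3, cy=257.5
Marker side s = 0.15 m; corners in marker frame (Z=0):
  M0 = (-0.0750, +0.0750, 0)
  M1 = (+0.0750, +0.0750, 0)
  M2 = (+0.0750, -0.0750, 0)
  M3 = (-0.0750, -0.0750, 0)
Detected image corners:
  c0 = (171.873033, 223.504010) px
  c1 = (311.442166, 190.368126) px
  c2 = (266.061097, 78.405050) px
  c3 = (137.094112, 99.240055) px
Planar DLT: solve 8×8 A·h = b for H (H[2,2]=1):
  H  [+1012.39216 +116.41114 +223.29102]
  H  [-98.32386 +684.20324 +144.29337]
  H  [+0.53738 -0.68683 +1.00000]
B = K⁻¹H; ‖b₁‖=1.540924, ‖b₂‖=1.540924; λ = 2/(‖b₁‖+‖b₂‖) = 0.648961, sign → tz>0 ⇒ λ=+0.648961
r₁ = λ·B[:,0] = (+0.91008,-0.22392,+0.34874); r₂ = λ·B[:,1] = (+0.37122,+0.81457,-0.44572)
r₃ = r₁×r₂ = (-0.18426,+0.53510,+0.82445); SVD([r₁ r₂ r₃]) → R = UVᵀ:
  R  [+0.91008 +0.37122 -0.18426]
  R  [-0.22392 +0.81457 +0.53510]
  R  [+0.34874 -0.44572 +0.82445]
t = (-0.11316, -0.10709, +0.64896) m
tr R = 2.549096; θ = arccos((tr R − 1)/2) = 0.684796 rad = 39.236°
axis k = ((R−Rᵀ)₃₂, (R−Rᵀ)₁₃, (R−Rᵀ)₂₁) / (2 sinθ) = (-0.775339, -0.421335, -0.470453)
rvec = θ·k = (-0.530949, -0.288529, -0.322165)

rvec=(-0.5309, -0.2885, -0.3222) tvec=(-0.1132, -0.1071, 0.6490)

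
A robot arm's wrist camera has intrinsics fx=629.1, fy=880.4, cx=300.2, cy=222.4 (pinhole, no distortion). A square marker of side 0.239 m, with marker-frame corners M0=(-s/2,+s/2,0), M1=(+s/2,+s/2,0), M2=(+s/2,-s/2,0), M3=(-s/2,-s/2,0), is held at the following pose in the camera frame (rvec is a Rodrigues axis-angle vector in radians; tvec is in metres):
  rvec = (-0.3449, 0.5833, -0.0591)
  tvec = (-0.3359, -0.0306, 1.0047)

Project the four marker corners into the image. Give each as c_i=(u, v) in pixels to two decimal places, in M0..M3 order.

c0=(30.49, 308.01) c1=(131.86, 284.69) c2=(152.06, 77.85) c3=(55.73, 123.11)

Intrinsics K: fx=629.1, fy=880.4, cx=300.2, cy=222.4
Marker side s = 0.239 m; corners in marker frame (Z=0):
  M0 = (-0.1195, +0.1195, 0)
  M1 = (+0.1195, +0.1195, 0)
  M2 = (+0.1195, -0.1195, 0)
  M3 = (-0.1195, -0.1195, 0)
rvec = (-0.3449, 0.5833, -0.0591), |rvec| = θ = 0.68021 rad = 38.973°
Rodrigues: sinθ=0.62896, 1−cosθ=0.22256; R = I + sinθ·[k]× + (1−cosθ)·[k]×²:
    [+0.83466 -0.04212 +0.54915]
    [-0.15142 +0.94110 +0.30233]
    [-0.52954 -0.33549 +0.77912]
t = (-0.3359, -0.0306, 1.0047) m
M0: Pc = R·M0+t = (-0.44068, +0.09996, +1.02789); u = 629.1·(-0.44068)/1.02789 + 300.2 = 30.4928, v = 880.4·(+0.09996)/1.02789 + 222.4 = 308.0135
M1: Pc = R·M1+t = (-0.24119, +0.06377, +0.90133); u = 629.1·(-0.24119)/0.90133 + 300.2 = 131.8552, v = 880.4·(+0.06377)/0.90133 + 222.4 = 284.6864
M2: Pc = R·M2+t = (-0.23112, -0.16116, +0.98151); u = 629.1·(-0.23112)/0.98151 + 300.2 = 152.0607, v = 880.4·(-0.16116)/0.98151 + 222.4 = 77.8457
M3: Pc = R·M3+t = (-0.43061, -0.12497, +1.10807); u = 629.1·(-0.43061)/1.10807 + 300.2 = 55.7254, v = 880.4·(-0.12497)/1.10807 + 222.4 = 123.1095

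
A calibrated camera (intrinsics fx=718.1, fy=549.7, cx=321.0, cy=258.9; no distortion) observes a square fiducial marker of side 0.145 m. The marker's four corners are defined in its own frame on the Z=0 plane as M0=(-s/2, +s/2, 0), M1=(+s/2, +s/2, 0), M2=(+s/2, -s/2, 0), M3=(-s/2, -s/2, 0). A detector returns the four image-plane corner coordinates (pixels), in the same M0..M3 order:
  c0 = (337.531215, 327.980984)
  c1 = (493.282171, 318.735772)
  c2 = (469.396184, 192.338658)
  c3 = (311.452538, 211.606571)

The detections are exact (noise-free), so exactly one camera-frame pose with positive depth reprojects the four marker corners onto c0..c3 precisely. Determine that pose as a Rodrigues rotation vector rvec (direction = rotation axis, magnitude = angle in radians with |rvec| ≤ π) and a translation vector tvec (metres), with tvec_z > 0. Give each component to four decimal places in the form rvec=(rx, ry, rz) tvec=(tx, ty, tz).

rvec=(0.1476, 0.3514, -0.1465) tvec=(0.0707, 0.0057, 0.6432)

Intrinsics K: fx=718.1, fy=549.7, cx=321.0, cy=258.9
Marker side s = 0.145 m; corners in marker frame (Z=0):
  M0 = (-0.0725, +0.0725, 0)
  M1 = (+0.0725, +0.0725, 0)
  M2 = (+0.0725, -0.0725, 0)
  M3 = (-0.0725, -0.0725, 0)
Detected image corners:
  c0 = (337.531215, 327.980984) px
  c1 = (493.282171, 318.735772) px
  c2 = (469.396184, 192.338658) px
  c3 = (311.452538, 211.606571) px
Planar DLT: solve 8×8 A·h = b for H (H[2,2]=1):
  H  [+860.85993 +246.59808 +399.96684]
  H  [-241.76716 +884.01569 +263.75685]
  H  [-0.54787 +0.18368 +1.00000]
B = K⁻¹H; ‖b₁‖=1.554829, ‖b₂‖=1.554829; λ = 2/(‖b₁‖+‖b₂‖) = 0.643158, sign → tz>0 ⇒ λ=+0.643158
r₁ = λ·B[:,0] = (+0.92853,-0.11691,-0.35237); r₂ = λ·B[:,1] = (+0.16806,+0.97867,+0.11813)
r₃ = r₁×r₂ = (+0.33104,-0.16891,+0.92838); SVD([r₁ r₂ r₃]) → R = UVᵀ:
  R  [+0.92853 +0.16806 +0.33104]
  R  [-0.11691 +0.97867 -0.16891]
  R  [-0.35237 +0.11813 +0.92838]
t = (+0.07073, +0.00568, +0.64316) m
tr R = 2.835581; θ = arccos((tr R − 1)/2) = 0.408317 rad = 23.395°
axis k = ((R−Rᵀ)₃₂, (R−Rᵀ)₁₃, (R−Rᵀ)₂₁) / (2 sinθ) = (+0.361451, +0.860572, -0.358843)
rvec = θ·k = (+0.147587, +0.351386, -0.146522)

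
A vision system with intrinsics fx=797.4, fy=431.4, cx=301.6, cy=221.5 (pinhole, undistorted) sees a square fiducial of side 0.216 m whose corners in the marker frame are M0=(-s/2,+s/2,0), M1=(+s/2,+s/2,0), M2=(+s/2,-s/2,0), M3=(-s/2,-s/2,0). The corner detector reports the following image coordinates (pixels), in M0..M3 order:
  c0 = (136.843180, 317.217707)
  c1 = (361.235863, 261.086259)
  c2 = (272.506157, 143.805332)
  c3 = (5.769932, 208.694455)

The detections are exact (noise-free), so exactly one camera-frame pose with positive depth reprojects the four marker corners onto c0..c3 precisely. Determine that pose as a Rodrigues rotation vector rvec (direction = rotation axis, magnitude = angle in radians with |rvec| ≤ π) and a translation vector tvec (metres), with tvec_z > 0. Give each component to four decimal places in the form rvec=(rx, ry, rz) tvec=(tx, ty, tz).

rvec=(0.5073, -0.1466, -0.4097) tvec=(-0.0827, 0.0235, 0.6455)

Intrinsics K: fx=797.4, fy=431.4, cx=301.6, cy=221.5
Marker side s = 0.216 m; corners in marker frame (Z=0):
  M0 = (-0.1080, +0.1080, 0)
  M1 = (+0.1080, +0.1080, 0)
  M2 = (+0.1080, -0.1080, 0)
  M3 = (-0.1080, -0.1080, 0)
Detected image corners:
  c0 = (136.843180, 317.217707) px
  c1 = (361.235863, 261.086259) px
  c2 = (272.506157, 143.805332) px
  c3 = (5.769932, 208.694455) px
Planar DLT: solve 8×8 A·h = b for H (H[2,2]=1):
  H  [+1139.44480 +658.34218 +199.41437]
  H  [-265.54561 +702.80833 +237.23554]
  H  [+0.05544 +0.77349 +1.00000]
B = K⁻¹H; ‖b₁‖=1.549268, ‖b₂‖=1.549268; λ = 2/(‖b₁‖+‖b₂‖) = 0.645466, sign → tz>0 ⇒ λ=+0.645466
r₁ = λ·B[:,0] = (+0.90880,-0.41569,+0.03579); r₂ = λ·B[:,1] = (+0.34407,+0.79521,+0.49926)
r₃ = r₁×r₂ = (-0.23599,-0.44142,+0.86571); SVD([r₁ r₂ r₃]) → R = UVᵀ:
  R  [+0.90880 +0.34407 -0.23599]
  R  [-0.41569 +0.79521 -0.44142]
  R  [+0.03579 +0.49926 +0.86571]
t = (-0.08272, +0.02354, +0.64547) m
tr R = 2.569723; θ = arccos((tr R − 1)/2) = 0.668324 rad = 38.292°
axis k = ((R−Rᵀ)₃₂, (R−Rᵀ)₁₃, (R−Rᵀ)₂₁) / (2 sinθ) = (+0.759016, -0.219292, -0.613030)
rvec = θ·k = (+0.507269, -0.146558, -0.409703)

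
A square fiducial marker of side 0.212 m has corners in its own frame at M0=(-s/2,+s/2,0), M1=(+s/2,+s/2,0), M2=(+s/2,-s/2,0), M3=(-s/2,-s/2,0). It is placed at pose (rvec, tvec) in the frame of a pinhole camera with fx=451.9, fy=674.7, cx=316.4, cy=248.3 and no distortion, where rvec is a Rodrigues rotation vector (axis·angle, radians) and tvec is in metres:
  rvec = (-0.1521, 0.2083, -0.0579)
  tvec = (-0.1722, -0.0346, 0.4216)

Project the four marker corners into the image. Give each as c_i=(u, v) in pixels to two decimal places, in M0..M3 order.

c0=(28.82, 371.31) c1=(240.70, 357.80) c2=(237.19, 10.45) c3=(40.92, 55.27)

Intrinsics K: fx=451.9, fy=674.7, cx=316.4, cy=248.3
Marker side s = 0.212 m; corners in marker frame (Z=0):
  M0 = (-0.1060, +0.1060, 0)
  M1 = (+0.1060, +0.1060, 0)
  M2 = (+0.1060, -0.1060, 0)
  M3 = (-0.1060, -0.1060, 0)
rvec = (-0.1521, 0.2083, -0.0579), |rvec| = θ = 0.26434 rad = 15.146°
Rodrigues: sinθ=0.26127, 1−cosθ=0.03473; R = I + sinθ·[k]× + (1−cosθ)·[k]×²:
    [+0.97677 +0.04148 +0.21026]
    [-0.07298 +0.98683 +0.14434]
    [-0.20150 -0.15633 +0.96693]
t = (-0.1722, -0.0346, 0.4216) m
M0: Pc = R·M0+t = (-0.27134, +0.07774, +0.42639); u = 451.9·(-0.27134)/0.42639 + 316.4 = 28.8250, v = 674.7·(+0.07774)/0.42639 + 248.3 = 371.3125
M1: Pc = R·M1+t = (-0.06427, +0.06227, +0.38367); u = 451.9·(-0.06427)/0.38367 + 316.4 = 240.7050, v = 674.7·(+0.06227)/0.38367 + 248.3 = 357.8024
M2: Pc = R·M2+t = (-0.07306, -0.14694, +0.41681); u = 451.9·(-0.07306)/0.41681 + 316.4 = 237.1899, v = 674.7·(-0.14694)/0.41681 + 248.3 = 10.4458
M3: Pc = R·M3+t = (-0.28013, -0.13147, +0.45953); u = 451.9·(-0.28013)/0.45953 + 316.4 = 40.9178, v = 674.7·(-0.13147)/0.45953 + 248.3 = 55.2726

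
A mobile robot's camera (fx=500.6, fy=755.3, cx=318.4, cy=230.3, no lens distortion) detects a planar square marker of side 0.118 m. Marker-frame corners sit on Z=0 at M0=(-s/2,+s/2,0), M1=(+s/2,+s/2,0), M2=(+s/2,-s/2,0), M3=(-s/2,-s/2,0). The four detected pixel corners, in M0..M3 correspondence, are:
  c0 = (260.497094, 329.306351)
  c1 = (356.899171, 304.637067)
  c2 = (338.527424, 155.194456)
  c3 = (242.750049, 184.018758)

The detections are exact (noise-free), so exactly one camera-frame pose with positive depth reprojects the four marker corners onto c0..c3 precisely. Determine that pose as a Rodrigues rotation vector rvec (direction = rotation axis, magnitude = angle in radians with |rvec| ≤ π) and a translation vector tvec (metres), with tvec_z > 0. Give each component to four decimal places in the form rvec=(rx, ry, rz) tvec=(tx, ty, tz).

Intrinsics K: fx=500.6, fy=755.3, cx=318.4, cy=230.3
Marker side s = 0.118 m; corners in marker frame (Z=0):
  M0 = (-0.0590, +0.0590, 0)
  M1 = (+0.0590, +0.0590, 0)
  M2 = (+0.0590, -0.0590, 0)
  M3 = (-0.0590, -0.0590, 0)
Detected image corners:
  c0 = (260.497094, 329.306351) px
  c1 = (356.899171, 304.637067) px
  c2 = (338.527424, 155.194456) px
  c3 = (242.750049, 184.018758) px
Planar DLT: solve 8×8 A·h = b for H (H[2,2]=1):
  H  [+742.17837 +150.05601 +298.98080]
  H  [-285.24548 +1246.21002 +243.43628]
  H  [-0.24073 -0.00985 +1.00000]
B = K⁻¹H; ‖b₁‖=1.681075, ‖b₂‖=1.681075; λ = 2/(‖b₁‖+‖b₂‖) = 0.594858, sign → tz>0 ⇒ λ=+0.594858
r₁ = λ·B[:,0] = (+0.97300,-0.18099,-0.14320); r₂ = λ·B[:,1] = (+0.18204,+0.98327,-0.00586)
r₃ = r₁×r₂ = (+0.14187,-0.02037,+0.98968); SVD([r₁ r₂ r₃]) → R = UVᵀ:
  R  [+0.97300 +0.18204 +0.14187]
  R  [-0.18099 +0.98327 -0.02037]
  R  [-0.14320 -0.00586 +0.98968]
t = (-0.02308, +0.01035, +0.59486) m
tr R = 2.945954; θ = arccos((tr R − 1)/2) = 0.233004 rad = 13.350°
axis k = ((R−Rᵀ)₃₂, (R−Rᵀ)₁₃, (R−Rᵀ)₂₁) / (2 sinθ) = (+0.031411, +0.617293, -0.786106)
rvec = θ·k = (+0.007319, +0.143832, -0.183166)

rvec=(0.0073, 0.1438, -0.1832) tvec=(-0.0231, 0.0103, 0.5949)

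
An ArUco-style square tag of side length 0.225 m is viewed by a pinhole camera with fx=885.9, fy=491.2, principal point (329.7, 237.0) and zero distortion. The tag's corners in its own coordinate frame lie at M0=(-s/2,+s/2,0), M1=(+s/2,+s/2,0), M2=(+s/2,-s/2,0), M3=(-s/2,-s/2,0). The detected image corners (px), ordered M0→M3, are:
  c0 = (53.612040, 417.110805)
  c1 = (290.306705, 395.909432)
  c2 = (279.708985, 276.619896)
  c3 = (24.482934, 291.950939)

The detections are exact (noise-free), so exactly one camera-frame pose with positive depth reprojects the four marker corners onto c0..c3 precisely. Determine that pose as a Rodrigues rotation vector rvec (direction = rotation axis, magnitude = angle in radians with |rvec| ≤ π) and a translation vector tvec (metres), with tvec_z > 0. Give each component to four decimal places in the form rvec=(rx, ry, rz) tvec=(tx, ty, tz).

Intrinsics K: fx=885.9, fy=491.2, cx=329.7, cy=237.0
Marker side s = 0.225 m; corners in marker frame (Z=0):
  M0 = (-0.1125, +0.1125, 0)
  M1 = (+0.1125, +0.1125, 0)
  M2 = (+0.1125, -0.1125, 0)
  M3 = (-0.1125, -0.1125, 0)
Detected image corners:
  c0 = (53.612040, 417.110805) px
  c1 = (290.306705, 395.909432) px
  c2 = (279.708985, 276.619896) px
  c3 = (24.482934, 291.950939) px
Planar DLT: solve 8×8 A·h = b for H (H[2,2]=1):
  H  [+1133.88932 +137.92493 +165.98052]
  H  [+8.28528 +651.23535 +347.28788]
  H  [+0.26036 +0.31383 +1.00000]
B = K⁻¹H; ‖b₁‖=1.216215, ‖b₂‖=1.216216; λ = 2/(‖b₁‖+‖b₂‖) = 0.822223, sign → tz>0 ⇒ λ=+0.822223
r₁ = λ·B[:,0] = (+0.97272,-0.08942,+0.21408); r₂ = λ·B[:,1] = (+0.03198,+0.96561,+0.25804)
r₃ = r₁×r₂ = (-0.22979,-0.24415,+0.94212); SVD([r₁ r₂ r₃]) → R = UVᵀ:
  R  [+0.97272 +0.03198 -0.22979]
  R  [-0.08942 +0.96561 -0.24415]
  R  [+0.21408 +0.25804 +0.94212]
t = (-0.15195, +0.18461, +0.82222) m
tr R = 2.880439; θ = arccos((tr R − 1)/2) = 0.347523 rad = 19.912°
axis k = ((R−Rᵀ)₃₂, (R−Rᵀ)₁₃, (R−Rᵀ)₂₁) / (2 sinθ) = (+0.737282, -0.651651, -0.178231)
rvec = θ·k = (+0.256222, -0.226463, -0.061939)

rvec=(0.2562, -0.2265, -0.0619) tvec=(-0.1520, 0.1846, 0.8222)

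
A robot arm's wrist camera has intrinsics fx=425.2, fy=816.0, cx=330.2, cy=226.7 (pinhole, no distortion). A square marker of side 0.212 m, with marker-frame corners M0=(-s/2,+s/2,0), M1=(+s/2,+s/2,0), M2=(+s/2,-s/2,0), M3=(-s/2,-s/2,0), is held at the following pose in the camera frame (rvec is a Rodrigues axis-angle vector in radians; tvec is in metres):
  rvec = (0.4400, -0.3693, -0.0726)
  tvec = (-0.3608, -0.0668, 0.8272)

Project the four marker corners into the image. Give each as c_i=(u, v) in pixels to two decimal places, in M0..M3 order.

c0=(96.30, 270.16) c1=(206.95, 238.66) c2=(194.38, 48.74) c3=(69.06, 66.10)

Intrinsics K: fx=425.2, fy=816.0, cx=330.2, cy=226.7
Marker side s = 0.212 m; corners in marker frame (Z=0):
  M0 = (-0.1060, +0.1060, 0)
  M1 = (+0.1060, +0.1060, 0)
  M2 = (+0.1060, -0.1060, 0)
  M3 = (-0.1060, -0.1060, 0)
rvec = (0.4400, -0.3693, -0.0726), |rvec| = θ = 0.57901 rad = 33.175°
Rodrigues: sinθ=0.54720, 1−cosθ=0.16300; R = I + sinθ·[k]× + (1−cosθ)·[k]×²:
    [+0.93113 -0.01039 -0.36454]
    [-0.14761 +0.90331 -0.40279]
    [+0.33348 +0.42886 +0.83957]
t = (-0.3608, -0.0668, 0.8272) m
M0: Pc = R·M0+t = (-0.46060, +0.04460, +0.83731); u = 425.2·(-0.46060)/0.83731 + 330.2 = 96.2991, v = 816.0·(+0.04460)/0.83731 + 226.7 = 270.1629
M1: Pc = R·M1+t = (-0.26320, +0.01330, +0.90801); u = 425.2·(-0.26320)/0.90801 + 330.2 = 206.9485, v = 816.0·(+0.01330)/0.90801 + 226.7 = 238.6560
M2: Pc = R·M2+t = (-0.26100, -0.17820, +0.81709); u = 425.2·(-0.26100)/0.81709 + 330.2 = 194.3805, v = 816.0·(-0.17820)/0.81709 + 226.7 = 48.7397
M3: Pc = R·M3+t = (-0.45840, -0.14690, +0.74639); u = 425.2·(-0.45840)/0.74639 + 330.2 = 69.0625, v = 816.0·(-0.14690)/0.74639 + 226.7 = 66.0957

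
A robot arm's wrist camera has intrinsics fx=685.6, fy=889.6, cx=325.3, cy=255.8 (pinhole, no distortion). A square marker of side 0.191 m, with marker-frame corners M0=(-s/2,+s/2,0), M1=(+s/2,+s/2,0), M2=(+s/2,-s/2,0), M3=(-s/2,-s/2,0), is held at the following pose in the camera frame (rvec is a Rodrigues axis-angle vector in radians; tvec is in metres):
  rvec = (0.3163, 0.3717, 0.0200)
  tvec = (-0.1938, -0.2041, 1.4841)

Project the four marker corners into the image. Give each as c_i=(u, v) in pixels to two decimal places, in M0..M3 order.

c0=(201.61, 186.44) c1=(278.45, 192.09) c2=(272.97, 75.77) c3=(193.35, 75.17)

Intrinsics K: fx=685.6, fy=889.6, cx=325.3, cy=255.8
Marker side s = 0.191 m; corners in marker frame (Z=0):
  M0 = (-0.0955, +0.0955, 0)
  M1 = (+0.0955, +0.0955, 0)
  M2 = (+0.0955, -0.0955, 0)
  M3 = (-0.0955, -0.0955, 0)
rvec = (0.3163, 0.3717, 0.0200), |rvec| = θ = 0.48847 rad = 27.987°
Rodrigues: sinθ=0.46928, 1−cosθ=0.11695; R = I + sinθ·[k]× + (1−cosθ)·[k]×²:
    [+0.93209 +0.03841 +0.36019]
    [+0.07684 +0.95077 -0.30023]
    [-0.35399 +0.30751 +0.88325]
t = (-0.1938, -0.2041, 1.4841) m
M0: Pc = R·M0+t = (-0.27915, -0.12064, +1.54727); u = 685.6·(-0.27915)/1.54727 + 325.3 = 201.6099, v = 889.6·(-0.12064)/1.54727 + 255.8 = 186.4386
M1: Pc = R·M1+t = (-0.10112, -0.10596, +1.47966); u = 685.6·(-0.10112)/1.47966 + 325.3 = 278.4473, v = 889.6·(-0.10596)/1.47966 + 255.8 = 192.0927
M2: Pc = R·M2+t = (-0.10845, -0.28756, +1.42093); u = 685.6·(-0.10845)/1.42093 + 325.3 = 272.9707, v = 889.6·(-0.28756)/1.42093 + 255.8 = 75.7670
M3: Pc = R·M3+t = (-0.28648, -0.30224, +1.48854); u = 685.6·(-0.28648)/1.48854 + 325.3 = 193.3502, v = 889.6·(-0.30224)/1.48854 + 255.8 = 75.1735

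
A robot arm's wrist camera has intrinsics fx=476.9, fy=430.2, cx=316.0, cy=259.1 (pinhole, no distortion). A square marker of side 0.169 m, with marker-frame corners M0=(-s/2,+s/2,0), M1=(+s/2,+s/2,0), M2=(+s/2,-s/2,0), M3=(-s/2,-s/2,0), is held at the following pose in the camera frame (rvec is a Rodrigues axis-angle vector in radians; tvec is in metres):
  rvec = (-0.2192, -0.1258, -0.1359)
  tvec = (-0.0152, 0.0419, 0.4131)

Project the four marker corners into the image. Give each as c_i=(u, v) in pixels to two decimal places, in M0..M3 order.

c0=(209.42, 409.05) c1=(410.08, 378.92) c2=(375.70, 210.50) c3=(189.93, 228.66)

Intrinsics K: fx=476.9, fy=430.2, cx=316.0, cy=259.1
Marker side s = 0.169 m; corners in marker frame (Z=0):
  M0 = (-0.0845, +0.0845, 0)
  M1 = (+0.0845, +0.0845, 0)
  M2 = (+0.0845, -0.0845, 0)
  M3 = (-0.0845, -0.0845, 0)
rvec = (-0.2192, -0.1258, -0.1359), |rvec| = θ = 0.28695 rad = 16.441°
Rodrigues: sinθ=0.28303, 1−cosθ=0.04089; R = I + sinθ·[k]× + (1−cosθ)·[k]×²:
    [+0.98297 +0.14774 -0.10929]
    [-0.12035 +0.96697 +0.22469]
    [+0.13887 -0.20771 +0.96828]
t = (-0.0152, 0.0419, 0.4131) m
M0: Pc = R·M0+t = (-0.08578, +0.13378, +0.38381); u = 476.9·(-0.08578)/0.38381 + 316.0 = 209.4190, v = 430.2·(+0.13378)/0.38381 + 259.1 = 409.0465
M1: Pc = R·M1+t = (+0.08034, +0.11344, +0.40728); u = 476.9·(+0.08034)/0.40728 + 316.0 = 410.0780, v = 430.2·(+0.11344)/0.40728 + 259.1 = 378.9224
M2: Pc = R·M2+t = (+0.05538, -0.04998, +0.44239); u = 476.9·(+0.05538)/0.44239 + 316.0 = 375.6976, v = 430.2·(-0.04998)/0.44239 + 259.1 = 210.4984
M3: Pc = R·M3+t = (-0.11074, -0.02964, +0.41892); u = 476.9·(-0.11074)/0.41892 + 316.0 = 189.9270, v = 430.2·(-0.02964)/0.41892 + 259.1 = 228.6624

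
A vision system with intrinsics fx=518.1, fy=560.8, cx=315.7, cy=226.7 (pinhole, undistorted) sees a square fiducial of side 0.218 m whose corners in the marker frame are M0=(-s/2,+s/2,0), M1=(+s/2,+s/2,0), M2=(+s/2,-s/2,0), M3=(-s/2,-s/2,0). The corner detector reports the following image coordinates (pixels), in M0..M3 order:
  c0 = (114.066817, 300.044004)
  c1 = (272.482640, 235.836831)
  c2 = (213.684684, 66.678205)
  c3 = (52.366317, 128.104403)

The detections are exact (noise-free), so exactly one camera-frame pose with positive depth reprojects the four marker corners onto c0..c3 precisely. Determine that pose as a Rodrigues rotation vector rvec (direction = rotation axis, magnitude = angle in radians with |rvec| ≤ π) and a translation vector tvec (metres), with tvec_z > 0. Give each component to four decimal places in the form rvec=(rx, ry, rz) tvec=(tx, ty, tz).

Intrinsics K: fx=518.1, fy=560.8, cx=315.7, cy=226.7
Marker side s = 0.218 m; corners in marker frame (Z=0):
  M0 = (-0.1090, +0.1090, 0)
  M1 = (+0.1090, +0.1090, 0)
  M2 = (+0.1090, -0.1090, 0)
  M3 = (-0.1090, -0.1090, 0)
Detected image corners:
  c0 = (114.066817, 300.044004) px
  c1 = (272.482640, 235.836831) px
  c2 = (213.684684, 66.678205) px
  c3 = (52.366317, 128.104403) px
Planar DLT: solve 8×8 A·h = b for H (H[2,2]=1):
  H  [+748.41073 +284.19853 +164.11593]
  H  [-271.26554 +791.10828 +182.79847]
  H  [+0.09262 +0.04838 +1.00000]
B = K⁻¹H; ‖b₁‖=1.485591, ‖b₂‖=1.485591; λ = 2/(‖b₁‖+‖b₂‖) = 0.673133, sign → tz>0 ⇒ λ=+0.673133
r₁ = λ·B[:,0] = (+0.93437,-0.35080,+0.06234); r₂ = λ·B[:,1] = (+0.34940,+0.93641,+0.03257)
r₃ = r₁×r₂ = (-0.06980,-0.00865,+0.99752); SVD([r₁ r₂ r₃]) → R = UVᵀ:
  R  [+0.93437 +0.34940 -0.06980]
  R  [-0.35080 +0.93641 -0.00865]
  R  [+0.06234 +0.03257 +0.99752]
t = (-0.19694, -0.05270, +0.67313) m
tr R = 2.868303; θ = arccos((tr R − 1)/2) = 0.364922 rad = 20.908°
axis k = ((R−Rᵀ)₃₂, (R−Rᵀ)₁₃, (R−Rᵀ)₂₁) / (2 sinθ) = (+0.057740, -0.185144, -0.981014)
rvec = θ·k = (+0.021070, -0.067563, -0.357993)

rvec=(0.0211, -0.0676, -0.3580) tvec=(-0.1969, -0.0527, 0.6731)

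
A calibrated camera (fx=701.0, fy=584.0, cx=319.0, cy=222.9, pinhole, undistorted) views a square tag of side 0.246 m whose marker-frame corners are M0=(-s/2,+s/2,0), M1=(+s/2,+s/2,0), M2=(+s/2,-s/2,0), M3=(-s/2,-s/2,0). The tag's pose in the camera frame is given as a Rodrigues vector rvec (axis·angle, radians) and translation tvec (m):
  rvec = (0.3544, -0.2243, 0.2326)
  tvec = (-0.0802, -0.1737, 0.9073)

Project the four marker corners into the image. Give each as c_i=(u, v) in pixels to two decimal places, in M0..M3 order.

Intrinsics K: fx=701.0, fy=584.0, cx=319.0, cy=222.9
Marker side s = 0.246 m; corners in marker frame (Z=0):
  M0 = (-0.1230, +0.1230, 0)
  M1 = (+0.1230, +0.1230, 0)
  M2 = (+0.1230, -0.1230, 0)
  M3 = (-0.1230, -0.1230, 0)
rvec = (0.3544, -0.2243, 0.2326), |rvec| = θ = 0.47960 rad = 27.479°
Rodrigues: sinθ=0.46142, 1−cosθ=0.11282; R = I + sinθ·[k]× + (1−cosθ)·[k]×²:
    [+0.94879 -0.26278 -0.17537]
    [+0.18480 +0.91186 -0.36656]
    [+0.25623 +0.31538 +0.91372]
t = (-0.0802, -0.1737, 0.9073) m
M0: Pc = R·M0+t = (-0.22922, -0.08427, +0.91458); u = 701.0·(-0.22922)/0.91458 + 319.0 = 143.3067, v = 584.0·(-0.08427)/0.91458 + 222.9 = 169.0888
M1: Pc = R·M1+t = (+0.00418, -0.03881, +0.97761); u = 701.0·(+0.00418)/0.97761 + 319.0 = 321.9969, v = 584.0·(-0.03881)/0.97761 + 222.9 = 199.7148
M2: Pc = R·M2+t = (+0.06882, -0.26313, +0.90002); u = 701.0·(+0.06882)/0.90002 + 319.0 = 372.6033, v = 584.0·(-0.26313)/0.90002 + 222.9 = 52.1634
M3: Pc = R·M3+t = (-0.16458, -0.30859, +0.83699); u = 701.0·(-0.16458)/0.83699 + 319.0 = 181.1609, v = 584.0·(-0.30859)/0.83699 + 222.9 = 7.5865

c0=(143.31, 169.09) c1=(322.00, 199.71) c2=(372.60, 52.16) c3=(181.16, 7.59)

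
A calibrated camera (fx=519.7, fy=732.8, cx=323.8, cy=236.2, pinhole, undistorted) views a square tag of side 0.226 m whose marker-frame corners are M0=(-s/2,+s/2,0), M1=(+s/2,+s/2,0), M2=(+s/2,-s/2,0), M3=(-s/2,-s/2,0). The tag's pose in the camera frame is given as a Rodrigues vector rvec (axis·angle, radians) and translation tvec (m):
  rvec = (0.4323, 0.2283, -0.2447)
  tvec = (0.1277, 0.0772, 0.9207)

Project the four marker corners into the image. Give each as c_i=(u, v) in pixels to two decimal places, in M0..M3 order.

Intrinsics K: fx=519.7, fy=732.8, cx=323.8, cy=236.2
Marker side s = 0.226 m; corners in marker frame (Z=0):
  M0 = (-0.1130, +0.1130, 0)
  M1 = (+0.1130, +0.1130, 0)
  M2 = (+0.1130, -0.1130, 0)
  M3 = (-0.1130, -0.1130, 0)
rvec = (0.4323, 0.2283, -0.2447), |rvec| = θ = 0.54670 rad = 31.324°
Rodrigues: sinθ=0.51987, 1−cosθ=0.14576; R = I + sinθ·[k]× + (1−cosθ)·[k]×²:
    [+0.94538 +0.28082 +0.16551]
    [-0.18456 +0.87966 -0.43833]
    [-0.26868 +0.38384 +0.88344]
t = (0.1277, 0.0772, 0.9207) m
M0: Pc = R·M0+t = (+0.05260, +0.19746, +0.99444); u = 519.7·(+0.05260)/0.99444 + 323.8 = 351.2917, v = 732.8·(+0.19746)/0.99444 + 236.2 = 381.7063
M1: Pc = R·M1+t = (+0.26626, +0.15575, +0.93371); u = 519.7·(+0.26626)/0.93371 + 323.8 = 471.9995, v = 732.8·(+0.15575)/0.93371 + 236.2 = 358.4334
M2: Pc = R·M2+t = (+0.20280, -0.04306, +0.84696); u = 519.7·(+0.20280)/0.84696 + 323.8 = 448.2358, v = 732.8·(-0.04306)/0.84696 + 236.2 = 198.9466
M3: Pc = R·M3+t = (-0.01086, -0.00135, +0.90769); u = 519.7·(-0.01086)/0.90769 + 323.8 = 317.5815, v = 732.8·(-0.00135)/0.90769 + 236.2 = 235.1130

c0=(351.29, 381.71) c1=(472.00, 358.43) c2=(448.24, 198.95) c3=(317.58, 235.11)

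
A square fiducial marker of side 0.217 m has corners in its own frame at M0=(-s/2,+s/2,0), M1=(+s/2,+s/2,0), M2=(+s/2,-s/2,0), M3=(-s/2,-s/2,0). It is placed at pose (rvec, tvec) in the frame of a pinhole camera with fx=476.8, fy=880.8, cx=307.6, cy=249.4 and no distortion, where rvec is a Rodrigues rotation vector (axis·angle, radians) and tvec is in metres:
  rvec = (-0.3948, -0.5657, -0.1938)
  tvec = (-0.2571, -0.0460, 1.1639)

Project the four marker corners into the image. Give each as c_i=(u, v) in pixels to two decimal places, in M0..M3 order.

Intrinsics K: fx=476.8, fy=880.8, cx=307.6, cy=249.4
Marker side s = 0.217 m; corners in marker frame (Z=0):
  M0 = (-0.1085, +0.1085, 0)
  M1 = (+0.1085, +0.1085, 0)
  M2 = (+0.1085, -0.1085, 0)
  M3 = (-0.1085, -0.1085, 0)
rvec = (-0.3948, -0.5657, -0.1938), |rvec| = θ = 0.71655 rad = 41.055°
Rodrigues: sinθ=0.65679, 1−cosθ=0.24592; R = I + sinθ·[k]× + (1−cosθ)·[k]×²:
    [+0.82873 +0.28461 -0.48187]
    [-0.07066 +0.90736 +0.41438]
    [+0.55517 -0.30936 +0.77207]
t = (-0.2571, -0.0460, 1.1639) m
M0: Pc = R·M0+t = (-0.31614, +0.06012, +1.07010); u = 476.8·(-0.31614)/1.07010 + 307.6 = 166.7398, v = 880.8·(+0.06012)/1.07010 + 249.4 = 298.8808
M1: Pc = R·M1+t = (-0.13630, +0.04478, +1.19057); u = 476.8·(-0.13630)/1.19057 + 307.6 = 253.0135, v = 880.8·(+0.04478)/1.19057 + 249.4 = 282.5296
M2: Pc = R·M2+t = (-0.19806, -0.15212, +1.25770); u = 476.8·(-0.19806)/1.25770 + 307.6 = 232.5136, v = 880.8·(-0.15212)/1.25770 + 249.4 = 142.8699
M3: Pc = R·M3+t = (-0.37790, -0.13678, +1.13723); u = 476.8·(-0.37790)/1.13723 + 307.6 = 149.1611, v = 880.8·(-0.13678)/1.13723 + 249.4 = 143.4613

c0=(166.74, 298.88) c1=(253.01, 282.53) c2=(232.51, 142.87) c3=(149.16, 143.46)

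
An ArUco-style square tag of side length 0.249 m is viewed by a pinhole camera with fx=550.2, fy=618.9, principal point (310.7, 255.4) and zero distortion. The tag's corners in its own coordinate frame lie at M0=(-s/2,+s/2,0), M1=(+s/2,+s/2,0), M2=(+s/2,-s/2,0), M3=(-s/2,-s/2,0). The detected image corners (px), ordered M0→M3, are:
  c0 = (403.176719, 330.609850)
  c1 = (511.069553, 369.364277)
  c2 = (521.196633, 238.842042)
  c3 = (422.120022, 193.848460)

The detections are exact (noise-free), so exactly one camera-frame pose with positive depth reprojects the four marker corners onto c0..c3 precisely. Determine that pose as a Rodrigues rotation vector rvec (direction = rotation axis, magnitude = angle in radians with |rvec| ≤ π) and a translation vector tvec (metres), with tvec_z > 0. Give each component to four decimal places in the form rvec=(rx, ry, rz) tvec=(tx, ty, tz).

Intrinsics K: fx=550.2, fy=618.9, cx=310.7, cy=255.4
Marker side s = 0.249 m; corners in marker frame (Z=0):
  M0 = (-0.1245, +0.1245, 0)
  M1 = (+0.1245, +0.1245, 0)
  M2 = (+0.1245, -0.1245, 0)
  M3 = (-0.1245, -0.1245, 0)
Detected image corners:
  c0 = (403.176719, 330.609850) px
  c1 = (511.069553, 369.364277) px
  c2 = (521.196633, 238.842042) px
  c3 = (422.120022, 193.848460) px
Planar DLT: solve 8×8 A·h = b for H (H[2,2]=1):
  H  [+546.01973 -198.22803 +466.48282]
  H  [+248.57079 +450.61745 +281.38543]
  H  [+0.28227 -0.30250 +1.00000]
B = K⁻¹H; ‖b₁‖=0.924597, ‖b₂‖=0.924597; λ = 2/(‖b₁‖+‖b₂‖) = 1.081553, sign → tz>0 ⇒ λ=+1.081553
r₁ = λ·B[:,0] = (+0.90093,+0.30840,+0.30529); r₂ = λ·B[:,1] = (-0.20491,+0.92248,-0.32716)
r₃ = r₁×r₂ = (-0.38253,+0.23219,+0.89429); SVD([r₁ r₂ r₃]) → R = UVᵀ:
  R  [+0.90093 -0.20491 -0.38253]
  R  [+0.30840 +0.92248 +0.23219]
  R  [+0.30529 -0.32716 +0.89429]
t = (+0.30623, +0.04541, +1.08155) m
tr R = 2.717710; θ = arccos((tr R − 1)/2) = 0.537766 rad = 30.812°
axis k = ((R−Rᵀ)₃₂, (R−Rᵀ)₁₃, (R−Rᵀ)₂₁) / (2 sinθ) = (-0.546015, -0.671412, +0.501072)
rvec = θ·k = (-0.293629, -0.361063, +0.269460)

rvec=(-0.2936, -0.3611, 0.2695) tvec=(0.3062, 0.0454, 1.0816)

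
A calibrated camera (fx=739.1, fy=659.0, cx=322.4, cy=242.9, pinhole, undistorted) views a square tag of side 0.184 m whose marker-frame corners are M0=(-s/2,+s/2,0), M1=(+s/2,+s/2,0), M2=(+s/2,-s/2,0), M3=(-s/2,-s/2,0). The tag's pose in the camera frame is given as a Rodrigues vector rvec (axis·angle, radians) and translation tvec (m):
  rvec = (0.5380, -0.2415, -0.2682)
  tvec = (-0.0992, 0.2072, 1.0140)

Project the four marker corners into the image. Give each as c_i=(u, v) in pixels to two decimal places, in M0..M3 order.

c0=(203.86, 438.90) c1=(325.30, 398.52) c2=(299.61, 311.87) c3=(164.88, 353.81)

Intrinsics K: fx=739.1, fy=659.0, cx=322.4, cy=242.9
Marker side s = 0.184 m; corners in marker frame (Z=0):
  M0 = (-0.0920, +0.0920, 0)
  M1 = (+0.0920, +0.0920, 0)
  M2 = (+0.0920, -0.0920, 0)
  M3 = (-0.0920, -0.0920, 0)
rvec = (0.5380, -0.2415, -0.2682), |rvec| = θ = 0.64784 rad = 37.119°
Rodrigues: sinθ=0.60347, 1−cosθ=0.20261; R = I + sinθ·[k]× + (1−cosθ)·[k]×²:
    [+0.93712 +0.18711 -0.29462]
    [-0.31255 +0.82554 -0.46988]
    [+0.15530 +0.53242 +0.83211]
t = (-0.0992, 0.2072, 1.0140) m
M0: Pc = R·M0+t = (-0.16820, +0.31190, +1.04869); u = 739.1·(-0.16820)/1.04869 + 322.4 = 203.8550, v = 659.0·(+0.31190)/1.04869 + 242.9 = 438.9011
M1: Pc = R·M1+t = (+0.00423, +0.25440, +1.07727); u = 739.1·(+0.00423)/1.07727 + 322.4 = 325.3013, v = 659.0·(+0.25440)/1.07727 + 242.9 = 398.5216
M2: Pc = R·M2+t = (-0.03020, +0.10250, +0.97931); u = 739.1·(-0.03020)/0.97931 + 322.4 = 299.6084, v = 659.0·(+0.10250)/0.97931 + 242.9 = 311.8716
M3: Pc = R·M3+t = (-0.20263, +0.16000, +0.95073); u = 739.1·(-0.20263)/0.95073 + 322.4 = 164.8759, v = 659.0·(+0.16000)/0.95073 + 242.9 = 353.8075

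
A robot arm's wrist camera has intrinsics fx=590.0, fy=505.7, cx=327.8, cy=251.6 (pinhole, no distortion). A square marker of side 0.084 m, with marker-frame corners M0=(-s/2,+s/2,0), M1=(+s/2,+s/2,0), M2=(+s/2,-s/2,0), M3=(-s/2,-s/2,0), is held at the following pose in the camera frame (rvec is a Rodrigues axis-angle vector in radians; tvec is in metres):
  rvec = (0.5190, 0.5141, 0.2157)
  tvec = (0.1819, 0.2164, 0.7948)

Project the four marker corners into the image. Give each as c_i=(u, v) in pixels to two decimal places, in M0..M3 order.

c0=(429.13, 396.22) c1=(486.33, 419.63) c2=(500.04, 381.63) c3=(439.05, 358.59)

Intrinsics K: fx=590.0, fy=505.7, cx=327.8, cy=251.6
Marker side s = 0.084 m; corners in marker frame (Z=0):
  M0 = (-0.0420, +0.0420, 0)
  M1 = (+0.0420, +0.0420, 0)
  M2 = (+0.0420, -0.0420, 0)
  M3 = (-0.0420, -0.0420, 0)
rvec = (0.5190, 0.5141, 0.2157), |rvec| = θ = 0.76170 rad = 43.642°
Rodrigues: sinθ=0.69015, 1−cosθ=0.27634; R = I + sinθ·[k]× + (1−cosθ)·[k]×²:
    [+0.85196 -0.06836 +0.51913]
    [+0.32252 +0.84955 -0.41743]
    [-0.41249 +0.52307 +0.74582]
t = (0.1819, 0.2164, 0.7948) m
M0: Pc = R·M0+t = (+0.14325, +0.23854, +0.83409); u = 590.0·(+0.14325)/0.83409 + 327.8 = 429.1263, v = 505.7·(+0.23854)/0.83409 + 251.6 = 396.2207
M1: Pc = R·M1+t = (+0.21481, +0.26563, +0.79944); u = 590.0·(+0.21481)/0.79944 + 327.8 = 486.3334, v = 505.7·(+0.26563)/0.79944 + 251.6 = 419.6261
M2: Pc = R·M2+t = (+0.22055, +0.19426, +0.75551); u = 590.0·(+0.22055)/0.75551 + 327.8 = 500.0373, v = 505.7·(+0.19426)/0.75551 + 251.6 = 381.6317
M3: Pc = R·M3+t = (+0.14899, +0.16717, +0.79016); u = 590.0·(+0.14899)/0.79016 + 327.8 = 439.0482, v = 505.7·(+0.16717)/0.79016 + 251.6 = 358.5909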